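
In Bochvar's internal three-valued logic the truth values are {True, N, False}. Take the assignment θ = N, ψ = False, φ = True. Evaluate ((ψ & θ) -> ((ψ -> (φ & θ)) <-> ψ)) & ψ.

N

ψ & θ = False & N = N
φ & θ = True & N = N
ψ -> (φ & θ) = False -> N = N
(ψ -> (φ & θ)) <-> ψ = N <-> False = N
(ψ & θ) -> ((ψ -> (φ & θ)) <-> ψ) = N -> N = N
((ψ & θ) -> ((ψ -> (φ & θ)) <-> ψ)) & ψ = N & False = N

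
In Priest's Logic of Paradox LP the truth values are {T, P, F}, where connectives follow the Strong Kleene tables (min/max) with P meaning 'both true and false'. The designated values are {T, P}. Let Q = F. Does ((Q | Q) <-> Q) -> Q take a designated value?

No

Q | Q = F | F = F
(Q | Q) <-> Q = F <-> F = T
((Q | Q) <-> Q) -> Q = T -> F = F
F ∉ {T, P}.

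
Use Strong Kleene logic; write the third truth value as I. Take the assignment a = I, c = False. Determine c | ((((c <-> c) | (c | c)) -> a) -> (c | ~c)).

c <-> c = False <-> False = True
c | c = False | False = False
(c <-> c) | (c | c) = True | False = True
((c <-> c) | (c | c)) -> a = True -> I = I  [~True | I]
~c = ~False = True
c | ~c = False | True = True
(((c <-> c) | (c | c)) -> a) -> (c | ~c) = I -> True = True
c | ((((c <-> c) | (c | c)) -> a) -> (c | ~c)) = False | True = True

True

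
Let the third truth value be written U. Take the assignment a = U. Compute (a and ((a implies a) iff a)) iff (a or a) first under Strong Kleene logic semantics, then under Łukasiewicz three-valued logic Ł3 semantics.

In Strong Kleene logic: a implies a = U implies U = U
(a implies a) iff a = U iff U = U
a and ((a implies a) iff a) = U and U = U
a or a = U or U = U
(a and ((a implies a) iff a)) iff (a or a) = U iff U = U
In Łukasiewicz three-valued logic Ł3: a implies a = U implies U = 1  [min(1, 1−½+½)]
(a implies a) iff a = 1 iff U = U
a and ((a implies a) iff a) = U and U = U
a or a = U or U = U
(a and ((a implies a) iff a)) iff (a or a) = U iff U = 1
They differ because Strong Kleene logic and Łukasiewicz three-valued logic Ł3 treat U differently under implication.

U; 1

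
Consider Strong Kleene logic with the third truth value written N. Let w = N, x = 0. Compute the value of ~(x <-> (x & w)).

x & w = 0 & N = 0
x <-> (x & w) = 0 <-> 0 = 1
~(x <-> (x & w)) = ~1 = 0

0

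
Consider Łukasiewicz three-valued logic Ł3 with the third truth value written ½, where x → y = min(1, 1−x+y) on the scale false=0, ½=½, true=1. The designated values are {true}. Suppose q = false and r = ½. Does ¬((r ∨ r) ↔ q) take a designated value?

r ∨ r = ½ ∨ ½ = ½
(r ∨ r) ↔ q = ½ ↔ false = ½  [1 − |½−0|]
¬((r ∨ r) ↔ q) = ¬½ = ½
½ ∉ {true}.

No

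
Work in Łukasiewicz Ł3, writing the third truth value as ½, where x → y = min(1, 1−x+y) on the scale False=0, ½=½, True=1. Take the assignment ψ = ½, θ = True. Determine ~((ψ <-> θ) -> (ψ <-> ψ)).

ψ <-> θ = ½ <-> True = ½  [1 − |½−1|]
ψ <-> ψ = ½ <-> ½ = True
(ψ <-> θ) -> (ψ <-> ψ) = ½ -> True = True
~((ψ <-> θ) -> (ψ <-> ψ)) = ~True = False

False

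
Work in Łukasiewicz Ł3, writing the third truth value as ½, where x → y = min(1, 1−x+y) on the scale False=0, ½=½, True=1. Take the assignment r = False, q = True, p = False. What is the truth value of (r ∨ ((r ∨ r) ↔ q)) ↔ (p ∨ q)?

False

r ∨ r = False ∨ False = False
(r ∨ r) ↔ q = False ↔ True = False
r ∨ ((r ∨ r) ↔ q) = False ∨ False = False
p ∨ q = False ∨ True = True
(r ∨ ((r ∨ r) ↔ q)) ↔ (p ∨ q) = False ↔ True = False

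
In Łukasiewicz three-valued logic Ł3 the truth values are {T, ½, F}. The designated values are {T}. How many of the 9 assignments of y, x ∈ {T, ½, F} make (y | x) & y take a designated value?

3

Designated under: (y=T, x=T); (y=T, x=½); (y=T, x=F).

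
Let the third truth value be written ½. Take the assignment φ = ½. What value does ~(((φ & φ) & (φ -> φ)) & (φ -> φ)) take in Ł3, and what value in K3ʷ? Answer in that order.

In Ł3: φ & φ = ½ & ½ = ½
φ -> φ = ½ -> ½ = T
(φ & φ) & (φ -> φ) = ½ & T = ½
φ -> φ = ½ -> ½ = T
((φ & φ) & (φ -> φ)) & (φ -> φ) = ½ & T = ½
~(((φ & φ) & (φ -> φ)) & (φ -> φ)) = ~½ = ½
In K3ʷ: φ & φ = ½ & ½ = ½
φ -> φ = ½ -> ½ = ½  [any arg is the third value ⇒ result is the third value]
(φ & φ) & (φ -> φ) = ½ & ½ = ½
φ -> φ = ½ -> ½ = ½
((φ & φ) & (φ -> φ)) & (φ -> φ) = ½ & ½ = ½
~(((φ & φ) & (φ -> φ)) & (φ -> φ)) = ~½ = ½

½; ½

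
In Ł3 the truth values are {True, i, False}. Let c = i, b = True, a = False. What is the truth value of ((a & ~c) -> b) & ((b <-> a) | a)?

False

~c = ~i = i
a & ~c = False & i = False
(a & ~c) -> b = False -> True = True
b <-> a = True <-> False = False
(b <-> a) | a = False | False = False
((a & ~c) -> b) & ((b <-> a) | a) = True & False = False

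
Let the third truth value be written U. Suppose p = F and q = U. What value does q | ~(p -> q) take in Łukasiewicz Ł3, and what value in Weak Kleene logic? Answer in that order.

U; U

In Łukasiewicz Ł3: p -> q = F -> U = T  [min(1, 1−0+½)]
~(p -> q) = ~T = F
q | ~(p -> q) = U | F = U
In Weak Kleene logic: p -> q = F -> U = U  [any arg is the third value ⇒ result is the third value]
~(p -> q) = ~U = U
q | ~(p -> q) = U | U = U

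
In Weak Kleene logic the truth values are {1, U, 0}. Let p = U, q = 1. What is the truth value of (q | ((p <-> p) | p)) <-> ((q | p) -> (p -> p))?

U

p <-> p = U <-> U = U
(p <-> p) | p = U | U = U
q | ((p <-> p) | p) = 1 | U = U
q | p = 1 | U = U
p -> p = U -> U = U
(q | p) -> (p -> p) = U -> U = U
(q | ((p <-> p) | p)) <-> ((q | p) -> (p -> p)) = U <-> U = U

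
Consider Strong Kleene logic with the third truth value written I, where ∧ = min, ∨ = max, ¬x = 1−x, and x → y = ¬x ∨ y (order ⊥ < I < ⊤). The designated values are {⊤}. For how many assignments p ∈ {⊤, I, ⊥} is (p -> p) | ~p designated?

p=⊤: ⊤ ✓
p=I: I ·
p=⊥: ⊤ ✓

2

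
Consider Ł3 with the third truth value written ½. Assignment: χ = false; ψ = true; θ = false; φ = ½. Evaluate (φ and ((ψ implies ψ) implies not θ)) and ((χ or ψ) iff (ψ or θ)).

½

ψ implies ψ = true implies true = true
not θ = not false = true
(ψ implies ψ) implies not θ = true implies true = true
φ and ((ψ implies ψ) implies not θ) = ½ and true = ½
χ or ψ = false or true = true
ψ or θ = true or false = true
(χ or ψ) iff (ψ or θ) = true iff true = true
(φ and ((ψ implies ψ) implies not θ)) and ((χ or ψ) iff (ψ or θ)) = ½ and true = ½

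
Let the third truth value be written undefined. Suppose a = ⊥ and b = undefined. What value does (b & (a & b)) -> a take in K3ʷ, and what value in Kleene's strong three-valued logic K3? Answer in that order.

undefined; ⊤

In K3ʷ: a & b = ⊥ & undefined = undefined
b & (a & b) = undefined & undefined = undefined
(b & (a & b)) -> a = undefined -> ⊥ = undefined  [any arg is the third value ⇒ result is the third value]
In Kleene's strong three-valued logic K3: a & b = ⊥ & undefined = ⊥
b & (a & b) = undefined & ⊥ = ⊥
(b & (a & b)) -> a = ⊥ -> ⊥ = ⊤
They differ because K3ʷ and Kleene's strong three-valued logic K3 treat undefined differently under the binary connectives.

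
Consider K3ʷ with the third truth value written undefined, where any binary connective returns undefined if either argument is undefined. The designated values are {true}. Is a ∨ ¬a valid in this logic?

No

Countermodel: a=undefined gives undefined, which is not designated.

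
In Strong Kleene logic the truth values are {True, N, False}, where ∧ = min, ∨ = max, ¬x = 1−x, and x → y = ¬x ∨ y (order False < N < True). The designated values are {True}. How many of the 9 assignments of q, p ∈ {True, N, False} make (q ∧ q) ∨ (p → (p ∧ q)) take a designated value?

5

Of the 9 assignments, 5 give a value in {True}.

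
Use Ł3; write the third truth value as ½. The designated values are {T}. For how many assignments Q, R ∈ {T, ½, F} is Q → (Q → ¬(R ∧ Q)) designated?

7

Of the 9 assignments, 7 give a value in {T}.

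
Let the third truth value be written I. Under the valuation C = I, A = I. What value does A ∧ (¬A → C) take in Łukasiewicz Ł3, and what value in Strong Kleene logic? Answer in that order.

In Łukasiewicz Ł3: ¬A = ¬I = I
¬A → C = I → I = T  [min(1, 1−½+½)]
A ∧ (¬A → C) = I ∧ T = I
In Strong Kleene logic: ¬A = ¬I = I
¬A → C = I → I = I
A ∧ (¬A → C) = I ∧ I = I

I; I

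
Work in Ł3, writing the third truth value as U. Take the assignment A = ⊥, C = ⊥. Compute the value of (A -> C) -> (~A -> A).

A -> C = ⊥ -> ⊥ = ⊤
~A = ~⊥ = ⊤
~A -> A = ⊤ -> ⊥ = ⊥
(A -> C) -> (~A -> A) = ⊤ -> ⊥ = ⊥

⊥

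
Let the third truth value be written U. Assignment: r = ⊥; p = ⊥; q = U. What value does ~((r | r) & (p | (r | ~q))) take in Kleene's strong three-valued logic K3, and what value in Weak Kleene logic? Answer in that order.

In Kleene's strong three-valued logic K3: r | r = ⊥ | ⊥ = ⊥
~q = ~U = U
r | ~q = ⊥ | U = U
p | (r | ~q) = ⊥ | U = U
(r | r) & (p | (r | ~q)) = ⊥ & U = ⊥
~((r | r) & (p | (r | ~q))) = ~⊥ = ⊤
In Weak Kleene logic: r | r = ⊥ | ⊥ = ⊥
~q = ~U = U
r | ~q = ⊥ | U = U
p | (r | ~q) = ⊥ | U = U
(r | r) & (p | (r | ~q)) = ⊥ & U = U
~((r | r) & (p | (r | ~q))) = ~U = U
They differ because Kleene's strong three-valued logic K3 and Weak Kleene logic treat U differently under the binary connectives.

⊤; U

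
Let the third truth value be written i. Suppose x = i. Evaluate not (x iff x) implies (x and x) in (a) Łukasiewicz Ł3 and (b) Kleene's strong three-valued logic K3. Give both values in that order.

In Łukasiewicz Ł3: x iff x = i iff i = true
not (x iff x) = not true = false
x and x = i and i = i
not (x iff x) implies (x and x) = false implies i = true
In Kleene's strong three-valued logic K3: x iff x = i iff i = i
not (x iff x) = not i = i
x and x = i and i = i
not (x iff x) implies (x and x) = i implies i = i
They differ because Łukasiewicz Ł3 and Kleene's strong three-valued logic K3 treat i differently under implication.

true; i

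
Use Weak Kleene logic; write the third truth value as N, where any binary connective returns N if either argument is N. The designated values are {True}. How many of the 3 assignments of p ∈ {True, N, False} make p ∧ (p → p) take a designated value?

1

p=True: True ✓
p=N: N ·
p=False: False ·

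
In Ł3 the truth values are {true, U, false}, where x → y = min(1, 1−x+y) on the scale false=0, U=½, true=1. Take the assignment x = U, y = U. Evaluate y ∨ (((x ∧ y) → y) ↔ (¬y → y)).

x ∧ y = U ∧ U = U
(x ∧ y) → y = U → U = true  [min(1, 1−½+½)]
¬y = ¬U = U
¬y → y = U → U = true
((x ∧ y) → y) ↔ (¬y → y) = true ↔ true = true
y ∨ (((x ∧ y) → y) ↔ (¬y → y)) = U ∨ true = true

true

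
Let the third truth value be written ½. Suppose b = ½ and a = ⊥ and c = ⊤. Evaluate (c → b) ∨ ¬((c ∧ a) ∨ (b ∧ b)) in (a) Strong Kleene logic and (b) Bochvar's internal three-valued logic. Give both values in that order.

½; ½

In Strong Kleene logic: c → b = ⊤ → ½ = ½  [¬⊤ ∨ ½]
c ∧ a = ⊤ ∧ ⊥ = ⊥
b ∧ b = ½ ∧ ½ = ½
(c ∧ a) ∨ (b ∧ b) = ⊥ ∨ ½ = ½
¬((c ∧ a) ∨ (b ∧ b)) = ¬½ = ½
(c → b) ∨ ¬((c ∧ a) ∨ (b ∧ b)) = ½ ∨ ½ = ½
In Bochvar's internal three-valued logic: c → b = ⊤ → ½ = ½  [any arg is the third value ⇒ result is the third value]
c ∧ a = ⊤ ∧ ⊥ = ⊥
b ∧ b = ½ ∧ ½ = ½
(c ∧ a) ∨ (b ∧ b) = ⊥ ∨ ½ = ½
¬((c ∧ a) ∨ (b ∧ b)) = ¬½ = ½
(c → b) ∨ ¬((c ∧ a) ∨ (b ∧ b)) = ½ ∨ ½ = ½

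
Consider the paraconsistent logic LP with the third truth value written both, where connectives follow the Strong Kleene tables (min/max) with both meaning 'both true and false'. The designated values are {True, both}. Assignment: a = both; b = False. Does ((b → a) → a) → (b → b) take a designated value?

Yes

b → a = False → both = True  [¬False ∨ both]
(b → a) → a = True → both = both
b → b = False → False = True
((b → a) → a) → (b → b) = both → True = True
True ∈ {True, both}.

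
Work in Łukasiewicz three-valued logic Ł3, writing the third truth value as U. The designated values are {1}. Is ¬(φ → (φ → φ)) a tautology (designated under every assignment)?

No

Countermodel: φ=1 gives 0, which is not designated.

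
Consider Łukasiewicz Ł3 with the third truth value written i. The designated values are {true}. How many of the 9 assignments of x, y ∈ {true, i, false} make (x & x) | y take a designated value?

5

Of the 9 assignments, 5 give a value in {true}.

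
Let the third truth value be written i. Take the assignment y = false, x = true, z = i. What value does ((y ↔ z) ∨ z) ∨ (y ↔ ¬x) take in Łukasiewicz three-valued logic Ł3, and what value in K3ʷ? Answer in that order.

true; i

In Łukasiewicz three-valued logic Ł3: y ↔ z = false ↔ i = i  [1 − |0−½|]
(y ↔ z) ∨ z = i ∨ i = i
¬x = ¬true = false
y ↔ ¬x = false ↔ false = true
((y ↔ z) ∨ z) ∨ (y ↔ ¬x) = i ∨ true = true
In K3ʷ: y ↔ z = false ↔ i = i
(y ↔ z) ∨ z = i ∨ i = i
¬x = ¬true = false
y ↔ ¬x = false ↔ false = true
((y ↔ z) ∨ z) ∨ (y ↔ ¬x) = i ∨ true = i
They differ because Łukasiewicz three-valued logic Ł3 and K3ʷ treat i differently under the binary connectives.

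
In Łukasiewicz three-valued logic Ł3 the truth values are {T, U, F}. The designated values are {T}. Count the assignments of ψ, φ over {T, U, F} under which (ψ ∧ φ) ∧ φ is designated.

1

Designated under: (ψ=T, φ=T).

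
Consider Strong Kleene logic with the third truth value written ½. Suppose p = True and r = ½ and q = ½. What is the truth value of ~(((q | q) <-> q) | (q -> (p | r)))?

q | q = ½ | ½ = ½
(q | q) <-> q = ½ <-> ½ = ½
p | r = True | ½ = True
q -> (p | r) = ½ -> True = True  [~½ | True]
((q | q) <-> q) | (q -> (p | r)) = ½ | True = True
~(((q | q) <-> q) | (q -> (p | r))) = ~True = False

False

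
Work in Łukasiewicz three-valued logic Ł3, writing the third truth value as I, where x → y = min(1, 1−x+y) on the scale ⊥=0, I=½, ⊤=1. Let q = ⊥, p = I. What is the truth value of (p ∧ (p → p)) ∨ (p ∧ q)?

I

p → p = I → I = ⊤  [min(1, 1−½+½)]
p ∧ (p → p) = I ∧ ⊤ = I
p ∧ q = I ∧ ⊥ = ⊥
(p ∧ (p → p)) ∨ (p ∧ q) = I ∨ ⊥ = I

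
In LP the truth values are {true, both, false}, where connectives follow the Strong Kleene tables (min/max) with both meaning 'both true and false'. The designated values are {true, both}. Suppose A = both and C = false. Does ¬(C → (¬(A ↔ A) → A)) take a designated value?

No

A ↔ A = both ↔ both = both
¬(A ↔ A) = ¬both = both
¬(A ↔ A) → A = both → both = both
C → (¬(A ↔ A) → A) = false → both = true
¬(C → (¬(A ↔ A) → A)) = ¬true = false
false ∉ {true, both}.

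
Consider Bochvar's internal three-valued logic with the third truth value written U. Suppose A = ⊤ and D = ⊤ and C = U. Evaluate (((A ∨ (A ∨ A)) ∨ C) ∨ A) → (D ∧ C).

A ∨ A = ⊤ ∨ ⊤ = ⊤
A ∨ (A ∨ A) = ⊤ ∨ ⊤ = ⊤
(A ∨ (A ∨ A)) ∨ C = ⊤ ∨ U = U
((A ∨ (A ∨ A)) ∨ C) ∨ A = U ∨ ⊤ = U
D ∧ C = ⊤ ∧ U = U
(((A ∨ (A ∨ A)) ∨ C) ∨ A) → (D ∧ C) = U → U = U

U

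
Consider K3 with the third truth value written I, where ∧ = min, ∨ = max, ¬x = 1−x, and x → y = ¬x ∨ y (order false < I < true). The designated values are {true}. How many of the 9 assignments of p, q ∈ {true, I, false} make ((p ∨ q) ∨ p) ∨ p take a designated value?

Of the 9 assignments, 5 give a value in {true}.

5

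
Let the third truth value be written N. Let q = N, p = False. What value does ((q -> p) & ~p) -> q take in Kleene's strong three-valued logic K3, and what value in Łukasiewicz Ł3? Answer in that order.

In Kleene's strong three-valued logic K3: q -> p = N -> False = N  [~N | False]
~p = ~False = True
(q -> p) & ~p = N & True = N
((q -> p) & ~p) -> q = N -> N = N
In Łukasiewicz Ł3: q -> p = N -> False = N  [min(1, 1−½+0)]
~p = ~False = True
(q -> p) & ~p = N & True = N
((q -> p) & ~p) -> q = N -> N = True
They differ because Kleene's strong three-valued logic K3 and Łukasiewicz Ł3 treat N differently under implication.

N; True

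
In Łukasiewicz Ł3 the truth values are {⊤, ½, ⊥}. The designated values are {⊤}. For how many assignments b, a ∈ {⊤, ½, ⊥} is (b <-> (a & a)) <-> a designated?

4

Designated under: (b=⊤, a=⊤); (b=⊤, a=½); (b=⊤, a=⊥); (b=⊥, a=½).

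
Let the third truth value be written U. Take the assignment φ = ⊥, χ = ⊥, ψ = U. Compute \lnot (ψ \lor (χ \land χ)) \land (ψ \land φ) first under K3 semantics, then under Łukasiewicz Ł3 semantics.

⊥; ⊥

In K3: χ \land χ = ⊥ \land ⊥ = ⊥
ψ \lor (χ \land χ) = U \lor ⊥ = U
\lnot (ψ \lor (χ \land χ)) = \lnot U = U
ψ \land φ = U \land ⊥ = ⊥
\lnot (ψ \lor (χ \land χ)) \land (ψ \land φ) = U \land ⊥ = ⊥
In Łukasiewicz Ł3: χ \land χ = ⊥ \land ⊥ = ⊥
ψ \lor (χ \land χ) = U \lor ⊥ = U
\lnot (ψ \lor (χ \land χ)) = \lnot U = U
ψ \land φ = U \land ⊥ = ⊥
\lnot (ψ \lor (χ \land χ)) \land (ψ \land φ) = U \land ⊥ = ⊥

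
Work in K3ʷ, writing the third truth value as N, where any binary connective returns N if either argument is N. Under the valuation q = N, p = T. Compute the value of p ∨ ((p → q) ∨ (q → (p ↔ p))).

p → q = T → N = N
p ↔ p = T ↔ T = T
q → (p ↔ p) = N → T = N
(p → q) ∨ (q → (p ↔ p)) = N ∨ N = N
p ∨ ((p → q) ∨ (q → (p ↔ p))) = T ∨ N = N

N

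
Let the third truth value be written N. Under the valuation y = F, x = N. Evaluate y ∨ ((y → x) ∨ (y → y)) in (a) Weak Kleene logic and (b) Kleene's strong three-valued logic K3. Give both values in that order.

N; T

In Weak Kleene logic: y → x = F → N = N  [any arg is the third value ⇒ result is the third value]
y → y = F → F = T
(y → x) ∨ (y → y) = N ∨ T = N
y ∨ ((y → x) ∨ (y → y)) = F ∨ N = N
In Kleene's strong three-valued logic K3: y → x = F → N = T  [¬F ∨ N]
y → y = F → F = T
(y → x) ∨ (y → y) = T ∨ T = T
y ∨ ((y → x) ∨ (y → y)) = F ∨ T = T
They differ because Weak Kleene logic and Kleene's strong three-valued logic K3 treat N differently under the binary connectives.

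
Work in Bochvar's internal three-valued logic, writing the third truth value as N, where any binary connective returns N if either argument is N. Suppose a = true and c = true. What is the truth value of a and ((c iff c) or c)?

c iff c = true iff true = true
(c iff c) or c = true or true = true
a and ((c iff c) or c) = true and true = true

true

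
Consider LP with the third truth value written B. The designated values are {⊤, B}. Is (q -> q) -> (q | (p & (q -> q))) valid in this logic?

Countermodel: q=⊥, p=⊥ gives ⊥, which is not designated.

No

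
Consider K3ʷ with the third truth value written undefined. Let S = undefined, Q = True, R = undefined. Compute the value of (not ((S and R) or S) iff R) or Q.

S and R = undefined and undefined = undefined
(S and R) or S = undefined or undefined = undefined
not ((S and R) or S) = not undefined = undefined
not ((S and R) or S) iff R = undefined iff undefined = undefined
(not ((S and R) or S) iff R) or Q = undefined or True = undefined

undefined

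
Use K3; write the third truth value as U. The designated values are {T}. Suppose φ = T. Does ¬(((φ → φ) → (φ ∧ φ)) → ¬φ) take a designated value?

Yes

φ → φ = T → T = T
φ ∧ φ = T ∧ T = T
(φ → φ) → (φ ∧ φ) = T → T = T
¬φ = ¬T = F
((φ → φ) → (φ ∧ φ)) → ¬φ = T → F = F
¬(((φ → φ) → (φ ∧ φ)) → ¬φ) = ¬F = T
T ∈ {T}.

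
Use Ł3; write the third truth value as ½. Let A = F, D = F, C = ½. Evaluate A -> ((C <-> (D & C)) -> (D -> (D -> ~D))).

D & C = F & ½ = F
C <-> (D & C) = ½ <-> F = ½
~D = ~F = T
D -> ~D = F -> T = T
D -> (D -> ~D) = F -> T = T
(C <-> (D & C)) -> (D -> (D -> ~D)) = ½ -> T = T
A -> ((C <-> (D & C)) -> (D -> (D -> ~D))) = F -> T = T

T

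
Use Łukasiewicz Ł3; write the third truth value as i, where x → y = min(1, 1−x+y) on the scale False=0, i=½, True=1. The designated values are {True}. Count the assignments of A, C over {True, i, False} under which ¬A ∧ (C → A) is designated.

Designated under: (A=False, C=False).

1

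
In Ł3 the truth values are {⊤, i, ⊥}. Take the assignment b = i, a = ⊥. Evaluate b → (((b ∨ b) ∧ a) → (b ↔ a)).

⊤

b ∨ b = i ∨ i = i
(b ∨ b) ∧ a = i ∧ ⊥ = ⊥
b ↔ a = i ↔ ⊥ = i  [1 − |½−0|]
((b ∨ b) ∧ a) → (b ↔ a) = ⊥ → i = ⊤
b → (((b ∨ b) ∧ a) → (b ↔ a)) = i → ⊤ = ⊤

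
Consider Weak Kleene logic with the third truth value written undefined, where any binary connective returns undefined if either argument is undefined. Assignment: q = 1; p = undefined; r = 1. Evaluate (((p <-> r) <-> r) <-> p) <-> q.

undefined

p <-> r = undefined <-> 1 = undefined
(p <-> r) <-> r = undefined <-> 1 = undefined
((p <-> r) <-> r) <-> p = undefined <-> undefined = undefined
(((p <-> r) <-> r) <-> p) <-> q = undefined <-> 1 = undefined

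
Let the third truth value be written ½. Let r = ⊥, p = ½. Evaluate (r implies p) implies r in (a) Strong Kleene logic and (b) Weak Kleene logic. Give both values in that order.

⊥; ½

In Strong Kleene logic: r implies p = ⊥ implies ½ = ⊤
(r implies p) implies r = ⊤ implies ⊥ = ⊥
In Weak Kleene logic: r implies p = ⊥ implies ½ = ½  [any arg is the third value ⇒ result is the third value]
(r implies p) implies r = ½ implies ⊥ = ½
They differ because Strong Kleene logic and Weak Kleene logic treat ½ differently under the binary connectives.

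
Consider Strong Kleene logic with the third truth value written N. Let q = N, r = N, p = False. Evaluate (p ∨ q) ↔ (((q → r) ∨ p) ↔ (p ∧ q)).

p ∨ q = False ∨ N = N
q → r = N → N = N
(q → r) ∨ p = N ∨ False = N
p ∧ q = False ∧ N = False
((q → r) ∨ p) ↔ (p ∧ q) = N ↔ False = N
(p ∨ q) ↔ (((q → r) ∨ p) ↔ (p ∧ q)) = N ↔ N = N

N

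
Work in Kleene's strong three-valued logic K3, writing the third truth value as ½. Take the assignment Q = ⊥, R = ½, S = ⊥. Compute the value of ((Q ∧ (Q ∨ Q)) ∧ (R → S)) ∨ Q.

⊥

Q ∨ Q = ⊥ ∨ ⊥ = ⊥
Q ∧ (Q ∨ Q) = ⊥ ∧ ⊥ = ⊥
R → S = ½ → ⊥ = ½  [¬½ ∨ ⊥]
(Q ∧ (Q ∨ Q)) ∧ (R → S) = ⊥ ∧ ½ = ⊥
((Q ∧ (Q ∨ Q)) ∧ (R → S)) ∨ Q = ⊥ ∨ ⊥ = ⊥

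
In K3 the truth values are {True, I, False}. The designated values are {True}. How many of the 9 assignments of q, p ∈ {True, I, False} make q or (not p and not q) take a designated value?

Designated under: (q=True, p=True); (q=True, p=I); (q=True, p=False); (q=False, p=False).

4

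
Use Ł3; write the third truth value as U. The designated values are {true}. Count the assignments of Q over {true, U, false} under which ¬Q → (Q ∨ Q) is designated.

Q=true: true ✓
Q=U: true ✓
Q=false: false ·

2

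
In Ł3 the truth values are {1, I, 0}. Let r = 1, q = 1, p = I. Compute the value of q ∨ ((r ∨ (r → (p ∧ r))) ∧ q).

p ∧ r = I ∧ 1 = I
r → (p ∧ r) = 1 → I = I  [min(1, 1−1+½)]
r ∨ (r → (p ∧ r)) = 1 ∨ I = 1
(r ∨ (r → (p ∧ r))) ∧ q = 1 ∧ 1 = 1
q ∨ ((r ∨ (r → (p ∧ r))) ∧ q) = 1 ∨ 1 = 1

1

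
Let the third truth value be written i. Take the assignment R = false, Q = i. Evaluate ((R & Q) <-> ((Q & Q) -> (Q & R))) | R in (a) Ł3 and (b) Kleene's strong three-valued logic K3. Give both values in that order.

In Ł3: R & Q = false & i = false
Q & Q = i & i = i
Q & R = i & false = false
(Q & Q) -> (Q & R) = i -> false = i  [min(1, 1−½+0)]
(R & Q) <-> ((Q & Q) -> (Q & R)) = false <-> i = i
((R & Q) <-> ((Q & Q) -> (Q & R))) | R = i | false = i
In Kleene's strong three-valued logic K3: R & Q = false & i = false
Q & Q = i & i = i
Q & R = i & false = false
(Q & Q) -> (Q & R) = i -> false = i  [~i | false]
(R & Q) <-> ((Q & Q) -> (Q & R)) = false <-> i = i
((R & Q) <-> ((Q & Q) -> (Q & R))) | R = i | false = i

i; i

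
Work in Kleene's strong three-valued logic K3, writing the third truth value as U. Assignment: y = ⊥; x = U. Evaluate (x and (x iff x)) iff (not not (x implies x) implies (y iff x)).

U

x iff x = U iff U = U
x and (x iff x) = U and U = U
x implies x = U implies U = U  [not U or U]
not (x implies x) = not U = U
not not (x implies x) = not U = U
y iff x = ⊥ iff U = U
not not (x implies x) implies (y iff x) = U implies U = U
(x and (x iff x)) iff (not not (x implies x) implies (y iff x)) = U iff U = U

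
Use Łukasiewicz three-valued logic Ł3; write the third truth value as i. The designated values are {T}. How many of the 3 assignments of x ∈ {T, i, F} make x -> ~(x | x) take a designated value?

2

x=T: F ·
x=i: T ✓
x=F: T ✓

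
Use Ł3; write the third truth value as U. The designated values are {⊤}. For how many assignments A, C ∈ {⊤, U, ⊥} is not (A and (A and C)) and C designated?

1

Designated under: (A=⊥, C=⊤).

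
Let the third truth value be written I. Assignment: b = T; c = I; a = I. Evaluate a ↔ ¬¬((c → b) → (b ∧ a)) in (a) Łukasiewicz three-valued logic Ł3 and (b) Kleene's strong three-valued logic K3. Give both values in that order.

T; I

In Łukasiewicz three-valued logic Ł3: c → b = I → T = T  [min(1, 1−½+1)]
b ∧ a = T ∧ I = I
(c → b) → (b ∧ a) = T → I = I
¬((c → b) → (b ∧ a)) = ¬I = I
¬¬((c → b) → (b ∧ a)) = ¬I = I
a ↔ ¬¬((c → b) → (b ∧ a)) = I ↔ I = T
In Kleene's strong three-valued logic K3: c → b = I → T = T  [¬I ∨ T]
b ∧ a = T ∧ I = I
(c → b) → (b ∧ a) = T → I = I
¬((c → b) → (b ∧ a)) = ¬I = I
¬¬((c → b) → (b ∧ a)) = ¬I = I
a ↔ ¬¬((c → b) → (b ∧ a)) = I ↔ I = I
They differ because Łukasiewicz three-valued logic Ł3 and Kleene's strong three-valued logic K3 treat I differently under implication.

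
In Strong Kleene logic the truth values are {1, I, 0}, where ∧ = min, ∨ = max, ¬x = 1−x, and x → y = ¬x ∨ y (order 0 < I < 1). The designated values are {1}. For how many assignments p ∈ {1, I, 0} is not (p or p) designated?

1

p=1: 0 ·
p=I: I ·
p=0: 1 ✓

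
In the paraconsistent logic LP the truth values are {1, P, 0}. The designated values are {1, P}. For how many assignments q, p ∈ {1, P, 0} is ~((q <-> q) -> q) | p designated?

8

Of the 9 assignments, 8 give a value in {1, P}.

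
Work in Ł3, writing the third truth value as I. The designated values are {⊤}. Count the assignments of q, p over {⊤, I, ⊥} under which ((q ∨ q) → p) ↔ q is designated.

2

Designated under: (q=⊤, p=⊤); (q=I, p=⊥).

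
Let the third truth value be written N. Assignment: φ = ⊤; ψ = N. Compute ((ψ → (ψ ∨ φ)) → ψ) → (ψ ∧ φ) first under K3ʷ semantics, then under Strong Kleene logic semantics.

In K3ʷ: ψ ∨ φ = N ∨ ⊤ = N
ψ → (ψ ∨ φ) = N → N = N  [any arg is the third value ⇒ result is the third value]
(ψ → (ψ ∨ φ)) → ψ = N → N = N
ψ ∧ φ = N ∧ ⊤ = N
((ψ → (ψ ∨ φ)) → ψ) → (ψ ∧ φ) = N → N = N
In Strong Kleene logic: ψ ∨ φ = N ∨ ⊤ = ⊤
ψ → (ψ ∨ φ) = N → ⊤ = ⊤
(ψ → (ψ ∨ φ)) → ψ = ⊤ → N = N
ψ ∧ φ = N ∧ ⊤ = N
((ψ → (ψ ∨ φ)) → ψ) → (ψ ∧ φ) = N → N = N

N; N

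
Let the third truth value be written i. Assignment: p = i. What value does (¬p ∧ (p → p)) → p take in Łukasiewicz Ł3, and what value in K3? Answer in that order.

⊤; i

In Łukasiewicz Ł3: ¬p = ¬i = i
p → p = i → i = ⊤
¬p ∧ (p → p) = i ∧ ⊤ = i
(¬p ∧ (p → p)) → p = i → i = ⊤
In K3: ¬p = ¬i = i
p → p = i → i = i  [¬i ∨ i]
¬p ∧ (p → p) = i ∧ i = i
(¬p ∧ (p → p)) → p = i → i = i
They differ because Łukasiewicz Ł3 and K3 treat i differently under implication.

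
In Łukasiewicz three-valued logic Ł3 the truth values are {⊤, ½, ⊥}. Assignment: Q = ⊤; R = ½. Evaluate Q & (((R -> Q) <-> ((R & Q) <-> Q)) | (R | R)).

R -> Q = ½ -> ⊤ = ⊤  [min(1, 1−½+1)]
R & Q = ½ & ⊤ = ½
(R & Q) <-> Q = ½ <-> ⊤ = ½
(R -> Q) <-> ((R & Q) <-> Q) = ⊤ <-> ½ = ½
R | R = ½ | ½ = ½
((R -> Q) <-> ((R & Q) <-> Q)) | (R | R) = ½ | ½ = ½
Q & (((R -> Q) <-> ((R & Q) <-> Q)) | (R | R)) = ⊤ & ½ = ½

½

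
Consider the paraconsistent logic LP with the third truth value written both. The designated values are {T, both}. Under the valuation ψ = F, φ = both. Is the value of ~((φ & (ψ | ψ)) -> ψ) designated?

No

ψ | ψ = F | F = F
φ & (ψ | ψ) = both & F = F
(φ & (ψ | ψ)) -> ψ = F -> F = T
~((φ & (ψ | ψ)) -> ψ) = ~T = F
F ∉ {T, both}.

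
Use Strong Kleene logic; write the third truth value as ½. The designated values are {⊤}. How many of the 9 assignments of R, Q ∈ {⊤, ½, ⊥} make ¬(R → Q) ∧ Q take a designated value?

0

Of the 9 assignments, 0 give a value in {⊤}.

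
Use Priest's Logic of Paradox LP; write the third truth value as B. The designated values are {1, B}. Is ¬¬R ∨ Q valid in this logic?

No

Countermodel: R=0, Q=0 gives 0, which is not designated.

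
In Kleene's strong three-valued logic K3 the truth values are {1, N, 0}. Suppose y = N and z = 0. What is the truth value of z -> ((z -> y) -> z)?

1

z -> y = 0 -> N = 1  [~0 | N]
(z -> y) -> z = 1 -> 0 = 0
z -> ((z -> y) -> z) = 0 -> 0 = 1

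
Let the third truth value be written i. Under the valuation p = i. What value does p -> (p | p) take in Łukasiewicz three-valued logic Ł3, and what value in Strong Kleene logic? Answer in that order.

True; i

In Łukasiewicz three-valued logic Ł3: p | p = i | i = i
p -> (p | p) = i -> i = True  [min(1, 1−½+½)]
In Strong Kleene logic: p | p = i | i = i
p -> (p | p) = i -> i = i  [~i | i]
They differ because Łukasiewicz three-valued logic Ł3 and Strong Kleene logic treat i differently under implication.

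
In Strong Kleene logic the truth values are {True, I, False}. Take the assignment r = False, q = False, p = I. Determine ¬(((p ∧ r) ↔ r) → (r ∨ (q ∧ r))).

True

p ∧ r = I ∧ False = False
(p ∧ r) ↔ r = False ↔ False = True
q ∧ r = False ∧ False = False
r ∨ (q ∧ r) = False ∨ False = False
((p ∧ r) ↔ r) → (r ∨ (q ∧ r)) = True → False = False
¬(((p ∧ r) ↔ r) → (r ∨ (q ∧ r))) = ¬False = True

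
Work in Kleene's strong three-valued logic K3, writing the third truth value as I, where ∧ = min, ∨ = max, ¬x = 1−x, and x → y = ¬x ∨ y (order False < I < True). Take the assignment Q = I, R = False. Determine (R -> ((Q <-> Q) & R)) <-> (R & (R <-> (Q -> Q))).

False

Q <-> Q = I <-> I = I
(Q <-> Q) & R = I & False = False
R -> ((Q <-> Q) & R) = False -> False = True
Q -> Q = I -> I = I  [~I | I]
R <-> (Q -> Q) = False <-> I = I
R & (R <-> (Q -> Q)) = False & I = False
(R -> ((Q <-> Q) & R)) <-> (R & (R <-> (Q -> Q))) = True <-> False = False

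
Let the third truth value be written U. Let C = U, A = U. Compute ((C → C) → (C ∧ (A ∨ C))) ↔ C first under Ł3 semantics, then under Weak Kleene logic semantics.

In Ł3: C → C = U → U = ⊤  [min(1, 1−½+½)]
A ∨ C = U ∨ U = U
C ∧ (A ∨ C) = U ∧ U = U
(C → C) → (C ∧ (A ∨ C)) = ⊤ → U = U
((C → C) → (C ∧ (A ∨ C))) ↔ C = U ↔ U = ⊤
In Weak Kleene logic: C → C = U → U = U  [any arg is the third value ⇒ result is the third value]
A ∨ C = U ∨ U = U
C ∧ (A ∨ C) = U ∧ U = U
(C → C) → (C ∧ (A ∨ C)) = U → U = U
((C → C) → (C ∧ (A ∨ C))) ↔ C = U ↔ U = U
They differ because Ł3 and Weak Kleene logic treat U differently under the binary connectives.

⊤; U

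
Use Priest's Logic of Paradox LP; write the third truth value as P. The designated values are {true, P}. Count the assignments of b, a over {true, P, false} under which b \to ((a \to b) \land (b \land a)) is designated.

Of the 9 assignments, 8 give a value in {true, P}.

8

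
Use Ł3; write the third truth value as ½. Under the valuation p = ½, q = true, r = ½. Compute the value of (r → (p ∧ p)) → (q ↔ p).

½

p ∧ p = ½ ∧ ½ = ½
r → (p ∧ p) = ½ → ½ = true  [min(1, 1−½+½)]
q ↔ p = true ↔ ½ = ½
(r → (p ∧ p)) → (q ↔ p) = true → ½ = ½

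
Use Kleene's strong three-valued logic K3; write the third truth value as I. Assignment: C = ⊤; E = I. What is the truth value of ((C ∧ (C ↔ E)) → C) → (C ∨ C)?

⊤

C ↔ E = ⊤ ↔ I = I
C ∧ (C ↔ E) = ⊤ ∧ I = I
(C ∧ (C ↔ E)) → C = I → ⊤ = ⊤
C ∨ C = ⊤ ∨ ⊤ = ⊤
((C ∧ (C ↔ E)) → C) → (C ∨ C) = ⊤ → ⊤ = ⊤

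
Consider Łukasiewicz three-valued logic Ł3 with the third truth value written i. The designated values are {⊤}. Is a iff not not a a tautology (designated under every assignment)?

Yes

Every assignment of a over {⊤, i, ⊥} gives a value in {⊤}.
In particular, with a=i: a iff not not a = ⊤.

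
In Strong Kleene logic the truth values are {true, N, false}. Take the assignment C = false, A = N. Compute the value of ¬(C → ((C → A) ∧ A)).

C → A = false → N = true  [¬false ∨ N]
(C → A) ∧ A = true ∧ N = N
C → ((C → A) ∧ A) = false → N = true
¬(C → ((C → A) ∧ A)) = ¬true = false

false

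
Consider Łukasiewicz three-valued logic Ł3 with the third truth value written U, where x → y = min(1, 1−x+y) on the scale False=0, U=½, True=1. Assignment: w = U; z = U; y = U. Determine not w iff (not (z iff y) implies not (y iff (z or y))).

not w = not U = U
z iff y = U iff U = True
not (z iff y) = not True = False
z or y = U or U = U
y iff (z or y) = U iff U = True
not (y iff (z or y)) = not True = False
not (z iff y) implies not (y iff (z or y)) = False implies False = True
not w iff (not (z iff y) implies not (y iff (z or y))) = U iff True = U

U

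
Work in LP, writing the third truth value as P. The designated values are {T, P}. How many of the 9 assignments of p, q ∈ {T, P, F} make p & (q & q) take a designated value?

4

Designated under: (p=T, q=T); (p=T, q=P); (p=P, q=T); (p=P, q=P).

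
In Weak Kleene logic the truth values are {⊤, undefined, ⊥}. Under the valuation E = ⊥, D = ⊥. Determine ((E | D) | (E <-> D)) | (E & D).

E | D = ⊥ | ⊥ = ⊥
E <-> D = ⊥ <-> ⊥ = ⊤
(E | D) | (E <-> D) = ⊥ | ⊤ = ⊤
E & D = ⊥ & ⊥ = ⊥
((E | D) | (E <-> D)) | (E & D) = ⊤ | ⊥ = ⊤

⊤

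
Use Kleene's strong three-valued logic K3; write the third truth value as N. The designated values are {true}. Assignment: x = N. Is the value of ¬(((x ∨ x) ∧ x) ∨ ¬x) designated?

x ∨ x = N ∨ N = N
(x ∨ x) ∧ x = N ∧ N = N
¬x = ¬N = N
((x ∨ x) ∧ x) ∨ ¬x = N ∨ N = N
¬(((x ∨ x) ∧ x) ∨ ¬x) = ¬N = N
N ∉ {true}.

No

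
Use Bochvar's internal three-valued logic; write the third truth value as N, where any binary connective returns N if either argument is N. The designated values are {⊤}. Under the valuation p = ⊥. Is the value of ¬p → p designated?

¬p = ¬⊥ = ⊤
¬p → p = ⊤ → ⊥ = ⊥
⊥ ∉ {⊤}.

No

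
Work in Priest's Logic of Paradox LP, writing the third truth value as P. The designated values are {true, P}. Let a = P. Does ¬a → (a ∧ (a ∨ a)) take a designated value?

¬a = ¬P = P
a ∨ a = P ∨ P = P
a ∧ (a ∨ a) = P ∧ P = P
¬a → (a ∧ (a ∨ a)) = P → P = P  [¬P ∨ P]
P ∈ {true, P}.

Yes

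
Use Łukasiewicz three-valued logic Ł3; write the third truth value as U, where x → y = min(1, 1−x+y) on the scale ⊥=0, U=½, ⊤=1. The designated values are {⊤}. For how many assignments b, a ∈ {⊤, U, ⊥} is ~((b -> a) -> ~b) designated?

Designated under: (b=⊤, a=⊤).

1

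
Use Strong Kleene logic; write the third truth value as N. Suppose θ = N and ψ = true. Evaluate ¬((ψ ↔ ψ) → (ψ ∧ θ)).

N

ψ ↔ ψ = true ↔ true = true
ψ ∧ θ = true ∧ N = N
(ψ ↔ ψ) → (ψ ∧ θ) = true → N = N
¬((ψ ↔ ψ) → (ψ ∧ θ)) = ¬N = N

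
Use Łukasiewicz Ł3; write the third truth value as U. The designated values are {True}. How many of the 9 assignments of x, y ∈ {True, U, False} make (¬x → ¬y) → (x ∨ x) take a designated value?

Of the 9 assignments, 5 give a value in {True}.

5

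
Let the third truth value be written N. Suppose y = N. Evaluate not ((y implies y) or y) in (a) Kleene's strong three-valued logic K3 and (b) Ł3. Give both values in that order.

In Kleene's strong three-valued logic K3: y implies y = N implies N = N  [not N or N]
(y implies y) or y = N or N = N
not ((y implies y) or y) = not N = N
In Ł3: y implies y = N implies N = T
(y implies y) or y = T or N = T
not ((y implies y) or y) = not T = F
They differ because Kleene's strong three-valued logic K3 and Ł3 treat N differently under implication.

N; F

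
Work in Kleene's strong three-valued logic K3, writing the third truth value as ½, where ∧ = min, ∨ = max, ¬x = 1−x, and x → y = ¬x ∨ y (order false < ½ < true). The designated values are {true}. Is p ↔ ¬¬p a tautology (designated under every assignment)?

Countermodel: p=½ gives ½, which is not designated.

No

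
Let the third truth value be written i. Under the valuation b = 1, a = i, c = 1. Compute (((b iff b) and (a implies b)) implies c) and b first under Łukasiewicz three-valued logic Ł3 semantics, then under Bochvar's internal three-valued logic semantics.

1; i

In Łukasiewicz three-valued logic Ł3: b iff b = 1 iff 1 = 1
a implies b = i implies 1 = 1  [min(1, 1−½+1)]
(b iff b) and (a implies b) = 1 and 1 = 1
((b iff b) and (a implies b)) implies c = 1 implies 1 = 1
(((b iff b) and (a implies b)) implies c) and b = 1 and 1 = 1
In Bochvar's internal three-valued logic: b iff b = 1 iff 1 = 1
a implies b = i implies 1 = i
(b iff b) and (a implies b) = 1 and i = i
((b iff b) and (a implies b)) implies c = i implies 1 = i
(((b iff b) and (a implies b)) implies c) and b = i and 1 = i
They differ because Łukasiewicz three-valued logic Ł3 and Bochvar's internal three-valued logic treat i differently under the binary connectives.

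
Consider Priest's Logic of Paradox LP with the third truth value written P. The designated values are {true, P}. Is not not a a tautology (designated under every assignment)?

Countermodel: a=false gives false, which is not designated.

No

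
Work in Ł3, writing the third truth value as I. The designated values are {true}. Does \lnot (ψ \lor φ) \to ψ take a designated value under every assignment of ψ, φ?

No

Countermodel: ψ=false, φ=I gives I, which is not designated.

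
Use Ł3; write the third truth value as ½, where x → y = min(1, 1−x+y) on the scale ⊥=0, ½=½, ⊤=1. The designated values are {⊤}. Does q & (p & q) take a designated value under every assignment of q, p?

Countermodel: q=⊤, p=½ gives ½, which is not designated.

No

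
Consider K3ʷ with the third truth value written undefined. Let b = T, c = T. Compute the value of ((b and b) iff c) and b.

T

b and b = T and T = T
(b and b) iff c = T iff T = T
((b and b) iff c) and b = T and T = T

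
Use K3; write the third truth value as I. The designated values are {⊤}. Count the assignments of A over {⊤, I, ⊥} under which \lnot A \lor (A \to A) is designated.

2

A=⊤: ⊤ ✓
A=I: I ·
A=⊥: ⊤ ✓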